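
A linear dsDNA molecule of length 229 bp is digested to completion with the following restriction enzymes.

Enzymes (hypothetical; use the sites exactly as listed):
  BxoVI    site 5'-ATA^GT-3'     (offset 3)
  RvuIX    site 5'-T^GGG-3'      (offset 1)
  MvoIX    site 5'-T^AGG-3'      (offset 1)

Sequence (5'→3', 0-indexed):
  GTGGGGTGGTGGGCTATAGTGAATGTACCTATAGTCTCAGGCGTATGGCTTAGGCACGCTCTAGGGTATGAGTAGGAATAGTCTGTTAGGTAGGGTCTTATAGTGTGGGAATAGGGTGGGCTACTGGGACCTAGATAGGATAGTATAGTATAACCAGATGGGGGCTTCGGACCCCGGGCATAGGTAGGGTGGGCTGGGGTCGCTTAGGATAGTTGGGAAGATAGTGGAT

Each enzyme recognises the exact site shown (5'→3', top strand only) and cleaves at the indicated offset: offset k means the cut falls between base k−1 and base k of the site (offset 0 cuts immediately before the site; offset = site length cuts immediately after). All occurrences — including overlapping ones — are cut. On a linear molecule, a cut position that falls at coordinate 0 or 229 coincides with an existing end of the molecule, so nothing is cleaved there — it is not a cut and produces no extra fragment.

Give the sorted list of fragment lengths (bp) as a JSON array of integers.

Scan for sites:
  BxoVI (ATAGT, off=3): starts [15, 30, 77, 99, 139, 144, 208, 220] → cuts [18, 33, 80, 102, 142, 147, 211, 223]
  RvuIX (TGGG, off=1): starts [1, 9, 105, 116, 124, 158, 189, 194, 213] → cuts [2, 10, 106, 117, 125, 159, 190, 195, 214]
  MvoIX (TAGG, off=1): starts [50, 61, 72, 86, 90, 111, 135, 180, 184, 204] → cuts [51, 62, 73, 87, 91, 112, 136, 181, 185, 205]

All cut coordinates (distinct, sorted): [2, 10, 18, 33, 51, 62, 73, 80, 87, 91, 102, 106, 112, 117, 125, 136, 142, 147, 159, 181, 185, 190, 195, 205, 211, 214, 223]

Fragments:
  [0,2): 2 bp
  [2,10): 8 bp
  [10,18): 8 bp
  [18,33): 15 bp
  [33,51): 18 bp
  [51,62): 11 bp
  [62,73): 11 bp
  [73,80): 7 bp
  [80,87): 7 bp
  [87,91): 4 bp
  [91,102): 11 bp
  [102,106): 4 bp
  [106,112): 6 bp
  [112,117): 5 bp
  [117,125): 8 bp
  [125,136): 11 bp
  [136,142): 6 bp
  [142,147): 5 bp
  [147,159): 12 bp
  [159,181): 22 bp
  [181,185): 4 bp
  [185,190): 5 bp
  [190,195): 5 bp
  [195,205): 10 bp
  [205,211): 6 bp
  [211,214): 3 bp
  [214,223): 9 bp
  [223,229): 6 bp

[2,3,4,4,4,5,5,5,5,6,6,6,6,7,7,8,8,8,9,10,11,11,11,11,12,15,18,22]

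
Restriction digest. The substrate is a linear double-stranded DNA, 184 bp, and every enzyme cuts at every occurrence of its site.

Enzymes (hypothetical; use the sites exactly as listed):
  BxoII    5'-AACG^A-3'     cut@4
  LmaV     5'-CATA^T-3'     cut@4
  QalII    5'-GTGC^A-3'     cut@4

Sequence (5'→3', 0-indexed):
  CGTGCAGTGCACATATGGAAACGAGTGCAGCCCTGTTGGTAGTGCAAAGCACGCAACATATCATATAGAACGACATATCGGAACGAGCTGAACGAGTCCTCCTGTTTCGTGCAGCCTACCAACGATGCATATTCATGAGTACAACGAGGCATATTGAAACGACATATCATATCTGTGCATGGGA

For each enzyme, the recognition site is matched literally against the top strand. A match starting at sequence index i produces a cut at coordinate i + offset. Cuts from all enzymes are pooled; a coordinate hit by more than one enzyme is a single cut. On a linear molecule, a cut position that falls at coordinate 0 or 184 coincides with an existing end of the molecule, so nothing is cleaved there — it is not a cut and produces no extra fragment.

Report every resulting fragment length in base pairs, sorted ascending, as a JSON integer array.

Scan for sites:
  BxoII (AACGA, off=4): starts [19, 68, 81, 90, 120, 142, 157] → cuts [23, 72, 85, 94, 124, 146, 161]
  LmaV (CATAT, off=4): starts [11, 56, 61, 73, 127, 149, 162, 167] → cuts [15, 60, 65, 77, 131, 153, 166, 171]
  QalII (GTGCA, off=4): starts [1, 6, 24, 41, 108, 174] → cuts [5, 10, 28, 45, 112, 178]

Pooled cuts: [5, 10, 15, 23, 28, 45, 60, 65, 72, 77, 85, 94, 112, 124, 131, 146, 153, 161, 166, 171, 178]

Fragment lengths:
  [0,5): 5 bp
  [5,10): 5 bp
  [10,15): 5 bp
  [15,23): 8 bp
  [23,28): 5 bp
  [28,45): 17 bp
  [45,60): 15 bp
  [60,65): 5 bp
  [65,72): 7 bp
  [72,77): 5 bp
  [77,85): 8 bp
  [85,94): 9 bp
  [94,112): 18 bp
  [112,124): 12 bp
  [124,131): 7 bp
  [131,146): 15 bp
  [146,153): 7 bp
  [153,161): 8 bp
  [161,166): 5 bp
  [166,171): 5 bp
  [171,178): 7 bp
  [178,184): 6 bp

[5,5,5,5,5,5,5,5,6,7,7,7,7,8,8,8,9,12,15,15,17,18]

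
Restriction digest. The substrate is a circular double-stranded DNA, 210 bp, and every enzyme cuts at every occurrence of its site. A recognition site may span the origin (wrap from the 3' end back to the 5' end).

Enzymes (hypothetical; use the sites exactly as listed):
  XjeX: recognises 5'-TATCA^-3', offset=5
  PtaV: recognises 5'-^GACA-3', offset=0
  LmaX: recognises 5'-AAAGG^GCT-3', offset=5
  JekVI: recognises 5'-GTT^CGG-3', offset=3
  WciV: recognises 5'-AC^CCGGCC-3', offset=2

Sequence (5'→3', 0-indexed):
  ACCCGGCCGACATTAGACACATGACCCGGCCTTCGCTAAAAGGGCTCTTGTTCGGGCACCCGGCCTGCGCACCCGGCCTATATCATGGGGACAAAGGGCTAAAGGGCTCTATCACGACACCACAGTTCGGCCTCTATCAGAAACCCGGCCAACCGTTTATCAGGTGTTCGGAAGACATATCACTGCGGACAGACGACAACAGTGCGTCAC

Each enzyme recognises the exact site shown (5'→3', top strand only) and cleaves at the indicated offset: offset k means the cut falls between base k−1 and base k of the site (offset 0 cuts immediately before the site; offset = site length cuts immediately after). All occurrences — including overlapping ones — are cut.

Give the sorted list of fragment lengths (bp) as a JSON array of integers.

Per-enzyme occurrences:
  XjeX (TATCA, off=5): starts [80, 109, 134, 157, 177] → cuts [85, 114, 139, 162, 182]
  PtaV (GACA, off=0): starts [8, 15, 89, 115, 173, 187, 194] → cuts [8, 15, 89, 115, 173, 187, 194]
  LmaX (AAAGGGCT, off=5): starts [38, 92, 100] → cuts [43, 97, 105]
  JekVI (GTTCGG, off=3): starts [49, 124, 165] → cuts [52, 127, 168]
  WciV (ACCCGGCC, off=2): starts [0, 23, 57, 70, 142] → cuts [2, 25, 59, 72, 144]

Pooled cuts: [2, 8, 15, 25, 43, 52, 59, 72, 85, 89, 97, 105, 114, 115, 127, 139, 144, 162, 168, 173, 182, 187, 194]

Fragment lengths:
  2→8: 6 bp
  8→15: 7 bp
  15→25: 10 bp
  25→43: 18 bp
  43→52: 9 bp
  52→59: 7 bp
  59→72: 13 bp
  72→85: 13 bp
  85→89: 4 bp
  89→97: 8 bp
  97→105: 8 bp
  105→114: 9 bp
  114→115: 1 bp
  115→127: 12 bp
  127→139: 12 bp
  139→144: 5 bp
  144→162: 18 bp
  162→168: 6 bp
  168→173: 5 bp
  173→182: 9 bp
  182→187: 5 bp
  187→194: 7 bp
  194→2 (wrap): 210-194+2 = 18 bp

[1,4,5,5,5,6,6,7,7,7,8,8,9,9,9,10,12,12,13,13,18,18,18]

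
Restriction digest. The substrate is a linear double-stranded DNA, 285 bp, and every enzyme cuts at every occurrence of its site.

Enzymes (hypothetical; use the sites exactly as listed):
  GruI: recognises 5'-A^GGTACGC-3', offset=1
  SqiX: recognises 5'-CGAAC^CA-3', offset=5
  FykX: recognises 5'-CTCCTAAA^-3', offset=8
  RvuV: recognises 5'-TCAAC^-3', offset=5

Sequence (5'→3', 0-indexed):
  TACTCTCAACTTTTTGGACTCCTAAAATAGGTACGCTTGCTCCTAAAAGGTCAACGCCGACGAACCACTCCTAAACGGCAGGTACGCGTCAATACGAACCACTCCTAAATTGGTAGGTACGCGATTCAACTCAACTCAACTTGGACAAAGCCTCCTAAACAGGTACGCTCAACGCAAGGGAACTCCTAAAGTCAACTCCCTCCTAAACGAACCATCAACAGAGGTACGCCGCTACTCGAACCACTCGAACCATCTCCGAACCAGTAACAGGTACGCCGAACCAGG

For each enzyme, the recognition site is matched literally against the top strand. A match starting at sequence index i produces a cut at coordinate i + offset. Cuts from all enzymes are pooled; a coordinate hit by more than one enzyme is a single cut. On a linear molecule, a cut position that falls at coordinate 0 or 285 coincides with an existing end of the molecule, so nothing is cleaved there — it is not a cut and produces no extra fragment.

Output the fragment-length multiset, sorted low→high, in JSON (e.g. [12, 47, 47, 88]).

[2,3,3,4,5,5,5,5,6,6,7,8,8,9,10,10,10,10,11,11,12,12,15,16,17,18,19,19,19]

Scan for sites:
  GruI (AGGTACGC, off=1): starts [28, 79, 114, 160, 221, 268] → cuts [29, 80, 115, 161, 222, 269]
  SqiX (CGAACCA, off=5): starts [60, 94, 207, 236, 245, 256, 276] → cuts [65, 99, 212, 241, 250, 261, 281]
  FykX (CTCCTAAA, off=8): starts [18, 39, 67, 101, 151, 182, 199] → cuts [26, 47, 75, 109, 159, 190, 207]
  RvuV (TCAAC, off=5): starts [5, 50, 125, 130, 135, 168, 191, 214] → cuts [10, 55, 130, 135, 140, 173, 196, 219]

All cut coordinates (distinct, sorted): [10, 26, 29, 47, 55, 65, 75, 80, 99, 109, 115, 130, 135, 140, 159, 161, 173, 190, 196, 207, 212, 219, 222, 241, 250, 261, 269, 281]

Fragments:
  [0,10): 10 bp
  [10,26): 16 bp
  [26,29): 3 bp
  [29,47): 18 bp
  [47,55): 8 bp
  [55,65): 10 bp
  [65,75): 10 bp
  [75,80): 5 bp
  [80,99): 19 bp
  [99,109): 10 bp
  [109,115): 6 bp
  [115,130): 15 bp
  [130,135): 5 bp
  [135,140): 5 bp
  [140,159): 19 bp
  [159,161): 2 bp
  [161,173): 12 bp
  [173,190): 17 bp
  [190,196): 6 bp
  [196,207): 11 bp
  [207,212): 5 bp
  [212,219): 7 bp
  [219,222): 3 bp
  [222,241): 19 bp
  [241,250): 9 bp
  [250,261): 11 bp
  [261,269): 8 bp
  [269,281): 12 bp
  [281,285): 4 bp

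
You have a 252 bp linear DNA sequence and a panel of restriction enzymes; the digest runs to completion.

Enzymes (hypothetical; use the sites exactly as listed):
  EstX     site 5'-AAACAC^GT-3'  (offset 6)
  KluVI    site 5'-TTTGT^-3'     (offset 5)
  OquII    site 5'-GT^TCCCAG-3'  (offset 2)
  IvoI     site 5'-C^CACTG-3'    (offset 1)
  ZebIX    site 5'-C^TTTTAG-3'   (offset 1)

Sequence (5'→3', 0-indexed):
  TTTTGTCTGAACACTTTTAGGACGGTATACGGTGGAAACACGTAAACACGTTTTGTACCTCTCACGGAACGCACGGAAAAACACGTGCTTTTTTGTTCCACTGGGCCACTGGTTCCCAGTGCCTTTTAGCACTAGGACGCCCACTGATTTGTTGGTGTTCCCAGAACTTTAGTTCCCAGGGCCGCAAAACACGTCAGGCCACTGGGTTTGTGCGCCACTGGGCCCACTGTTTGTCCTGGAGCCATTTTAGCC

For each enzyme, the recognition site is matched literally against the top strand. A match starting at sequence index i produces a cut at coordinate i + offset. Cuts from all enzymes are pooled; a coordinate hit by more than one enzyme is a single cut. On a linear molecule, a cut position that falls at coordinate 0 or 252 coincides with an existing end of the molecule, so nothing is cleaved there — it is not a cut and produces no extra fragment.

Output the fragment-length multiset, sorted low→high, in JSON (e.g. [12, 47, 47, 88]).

Scan for sites:
  EstX (AAACACGT, off=6): starts [35, 43, 78, 186] → cuts [41, 49, 84, 192]
  KluVI (TTTGT, off=5): starts [1, 51, 91, 147, 206, 229] → cuts [6, 56, 96, 152, 211, 234]
  OquII (GTTCCCAG, off=2): starts [111, 156, 171] → cuts [113, 158, 173]
  IvoI (CCACTG, off=1): starts [97, 105, 140, 198, 214, 223] → cuts [98, 106, 141, 199, 215, 224]
  ZebIX (CTTTTAG, off=1): starts [13, 122] → cuts [14, 123]

Pooled cuts: [6, 14, 41, 49, 56, 84, 96, 98, 106, 113, 123, 141, 152, 158, 173, 192, 199, 211, 215, 224, 234]

Fragments:
  [0,6): 6 bp
  [6,14): 8 bp
  [14,41): 27 bp
  [41,49): 8 bp
  [49,56): 7 bp
  [56,84): 28 bp
  [84,96): 12 bp
  [96,98): 2 bp
  [98,106): 8 bp
  [106,113): 7 bp
  [113,123): 10 bp
  [123,141): 18 bp
  [141,152): 11 bp
  [152,158): 6 bp
  [158,173): 15 bp
  [173,192): 19 bp
  [192,199): 7 bp
  [199,211): 12 bp
  [211,215): 4 bp
  [215,224): 9 bp
  [224,234): 10 bp
  [234,252): 18 bp

[2,4,6,6,7,7,7,8,8,8,9,10,10,11,12,12,15,18,18,19,27,28]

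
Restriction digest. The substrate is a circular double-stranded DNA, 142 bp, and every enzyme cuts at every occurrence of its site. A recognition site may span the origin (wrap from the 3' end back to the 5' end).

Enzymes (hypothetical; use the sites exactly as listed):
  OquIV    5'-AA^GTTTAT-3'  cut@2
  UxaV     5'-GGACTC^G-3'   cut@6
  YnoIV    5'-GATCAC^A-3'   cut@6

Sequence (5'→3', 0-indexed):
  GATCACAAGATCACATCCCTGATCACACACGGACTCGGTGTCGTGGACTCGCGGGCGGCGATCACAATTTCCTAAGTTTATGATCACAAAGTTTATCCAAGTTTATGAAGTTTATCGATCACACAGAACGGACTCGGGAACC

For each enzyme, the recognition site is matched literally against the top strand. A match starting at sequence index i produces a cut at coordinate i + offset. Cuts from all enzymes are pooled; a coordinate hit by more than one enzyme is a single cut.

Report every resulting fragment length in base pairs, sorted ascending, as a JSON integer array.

Scan for sites:
  OquIV AAGTTTAT/2: at [73, 88, 98, 107] ⇒ [75, 90, 100, 109]
  UxaV GGACTCG/6: at [30, 44, 129] ⇒ [36, 50, 135]
  YnoIV GATCACA/6: at [0, 8, 20, 59, 81, 116] ⇒ [6, 14, 26, 65, 87, 122]

All cut coordinates (distinct, sorted): [6, 14, 26, 36, 50, 65, 75, 87, 90, 100, 109, 122, 135]

Fragments:
  6→14: 8 bp
  14→26: 12 bp
  26→36: 10 bp
  36→50: 14 bp
  50→65: 15 bp
  65→75: 10 bp
  75→87: 12 bp
  87→90: 3 bp
  90→100: 10 bp
  100→109: 9 bp
  109→122: 13 bp
  122→135: 13 bp
  135→6 (wrap): 142-135+6 = 13 bp

[3,8,9,10,10,10,12,12,13,13,13,14,15]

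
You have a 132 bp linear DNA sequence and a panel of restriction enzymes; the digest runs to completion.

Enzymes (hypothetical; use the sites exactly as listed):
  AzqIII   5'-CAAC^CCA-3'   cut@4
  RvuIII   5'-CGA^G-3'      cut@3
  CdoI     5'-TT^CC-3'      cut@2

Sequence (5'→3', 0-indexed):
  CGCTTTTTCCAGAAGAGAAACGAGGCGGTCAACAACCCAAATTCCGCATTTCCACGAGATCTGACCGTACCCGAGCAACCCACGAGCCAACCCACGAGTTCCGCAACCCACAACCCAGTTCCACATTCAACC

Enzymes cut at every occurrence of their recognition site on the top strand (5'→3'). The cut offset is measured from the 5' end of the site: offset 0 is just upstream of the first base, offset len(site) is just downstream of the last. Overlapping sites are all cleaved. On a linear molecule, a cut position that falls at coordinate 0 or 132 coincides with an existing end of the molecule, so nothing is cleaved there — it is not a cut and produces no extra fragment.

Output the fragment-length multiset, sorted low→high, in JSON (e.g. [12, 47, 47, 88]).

[3,5,6,6,6,6,6,7,7,7,8,8,12,13,15,17]

Scan for sites:
  AzqIII (CAACCCA, off=4): starts [32, 75, 87, 103, 110] → cuts [36, 79, 91, 107, 114]
  RvuIII (CGAG, off=3): starts [20, 54, 71, 82, 94] → cuts [23, 57, 74, 85, 97]
  CdoI (TTCC, off=2): starts [6, 41, 49, 98, 118] → cuts [8, 43, 51, 100, 120]

All cut coordinates (distinct, sorted): [8, 23, 36, 43, 51, 57, 74, 79, 85, 91, 97, 100, 107, 114, 120]

Fragments:
  [0,8): 8 bp
  [8,23): 15 bp
  [23,36): 13 bp
  [36,43): 7 bp
  [43,51): 8 bp
  [51,57): 6 bp
  [57,74): 17 bp
  [74,79): 5 bp
  [79,85): 6 bp
  [85,91): 6 bp
  [91,97): 6 bp
  [97,100): 3 bp
  [100,107): 7 bp
  [107,114): 7 bp
  [114,120): 6 bp
  [120,132): 12 bp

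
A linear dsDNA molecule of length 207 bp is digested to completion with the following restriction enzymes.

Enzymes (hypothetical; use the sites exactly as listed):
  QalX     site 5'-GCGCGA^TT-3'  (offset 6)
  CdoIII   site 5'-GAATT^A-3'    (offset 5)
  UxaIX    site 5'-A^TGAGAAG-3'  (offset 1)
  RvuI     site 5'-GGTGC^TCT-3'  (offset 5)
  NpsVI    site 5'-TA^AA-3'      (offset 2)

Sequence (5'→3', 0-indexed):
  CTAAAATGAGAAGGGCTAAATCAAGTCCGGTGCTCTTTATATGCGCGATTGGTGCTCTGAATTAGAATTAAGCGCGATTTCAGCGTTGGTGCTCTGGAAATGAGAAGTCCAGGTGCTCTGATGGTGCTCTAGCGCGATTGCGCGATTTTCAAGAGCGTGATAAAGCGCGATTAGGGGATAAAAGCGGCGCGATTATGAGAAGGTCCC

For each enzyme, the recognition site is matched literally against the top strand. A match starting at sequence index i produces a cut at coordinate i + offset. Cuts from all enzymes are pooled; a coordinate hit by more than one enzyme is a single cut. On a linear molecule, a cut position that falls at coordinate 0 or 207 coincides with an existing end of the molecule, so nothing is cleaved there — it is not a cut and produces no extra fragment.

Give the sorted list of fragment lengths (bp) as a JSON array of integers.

Site scan:
  QalX (GCGCGATT, off=6): starts [42, 71, 131, 139, 164, 186] → cuts [48, 77, 137, 145, 170, 192]
  CdoIII (GAATTA, off=5): starts [58, 64] → cuts [63, 69]
  UxaIX (ATGAGAAG, off=1): starts [5, 99, 194] → cuts [6, 100, 195]
  RvuI (GGTGCTCT, off=5): starts [28, 50, 87, 111, 122] → cuts [33, 55, 92, 116, 127]
  NpsVI (TAAA, off=2): starts [1, 16, 160, 178] → cuts [3, 18, 162, 180]

Pooled cuts: [3, 6, 18, 33, 48, 55, 63, 69, 77, 92, 100, 116, 127, 137, 145, 162, 170, 180, 192, 195]

Fragment lengths:
  [0,3): 3 bp
  [3,6): 3 bp
  [6,18): 12 bp
  [18,33): 15 bp
  [33,48): 15 bp
  [48,55): 7 bp
  [55,63): 8 bp
  [63,69): 6 bp
  [69,77): 8 bp
  [77,92): 15 bp
  [92,100): 8 bp
  [100,116): 16 bp
  [116,127): 11 bp
  [127,137): 10 bp
  [137,145): 8 bp
  [145,162): 17 bp
  [162,170): 8 bp
  [170,180): 10 bp
  [180,192): 12 bp
  [192,195): 3 bp
  [195,207): 12 bp

[3,3,3,6,7,8,8,8,8,8,10,10,11,12,12,12,15,15,15,16,17]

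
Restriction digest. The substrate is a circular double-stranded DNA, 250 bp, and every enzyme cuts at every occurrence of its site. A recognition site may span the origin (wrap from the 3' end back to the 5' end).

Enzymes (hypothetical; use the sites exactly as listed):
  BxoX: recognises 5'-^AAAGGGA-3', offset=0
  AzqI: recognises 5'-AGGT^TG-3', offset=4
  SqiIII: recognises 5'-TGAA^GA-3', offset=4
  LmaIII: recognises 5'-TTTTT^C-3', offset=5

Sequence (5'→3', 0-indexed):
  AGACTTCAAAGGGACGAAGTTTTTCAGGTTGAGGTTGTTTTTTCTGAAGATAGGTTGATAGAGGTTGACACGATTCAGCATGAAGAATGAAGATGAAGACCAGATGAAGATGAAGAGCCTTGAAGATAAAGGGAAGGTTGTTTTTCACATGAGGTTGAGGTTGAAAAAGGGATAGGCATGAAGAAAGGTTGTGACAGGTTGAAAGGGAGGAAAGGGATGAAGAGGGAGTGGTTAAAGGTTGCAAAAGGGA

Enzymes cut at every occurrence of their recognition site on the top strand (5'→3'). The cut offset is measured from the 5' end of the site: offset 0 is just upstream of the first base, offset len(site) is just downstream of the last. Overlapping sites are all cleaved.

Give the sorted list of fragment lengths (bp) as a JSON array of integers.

[2,3,4,4,5,5,6,6,6,6,7,7,7,7,8,9,10,10,10,10,11,11,11,14,17,17,18,19]

Site scan:
  BxoX (AAAGGGA, off=0): starts [7, 127, 165, 201, 210, 243] → cuts [7, 127, 165, 201, 210, 243]
  AzqI (AGGTTG, off=4): starts [25, 31, 51, 61, 134, 151, 157, 185, 195, 235] → cuts [29, 35, 55, 65, 138, 155, 161, 189, 199, 239]
  SqiIII (TGAAGA, off=4): starts [44, 80, 87, 93, 104, 110, 120, 178, 217] → cuts [48, 84, 91, 97, 108, 114, 124, 182, 221]
  LmaIII (TTTTTC, off=5): starts [19, 38, 140] → cuts [24, 43, 145]

Pooled cuts: [7, 24, 29, 35, 43, 48, 55, 65, 84, 91, 97, 108, 114, 124, 127, 138, 145, 155, 161, 165, 182, 189, 199, 201, 210, 221, 239, 243]

Fragments:
  7→24: 17 bp
  24→29: 5 bp
  29→35: 6 bp
  35→43: 8 bp
  43→48: 5 bp
  48→55: 7 bp
  55→65: 10 bp
  65→84: 19 bp
  84→91: 7 bp
  91→97: 6 bp
  97→108: 11 bp
  108→114: 6 bp
  114→124: 10 bp
  124→127: 3 bp
  127→138: 11 bp
  138→145: 7 bp
  145→155: 10 bp
  155→161: 6 bp
  161→165: 4 bp
  165→182: 17 bp
  182→189: 7 bp
  189→199: 10 bp
  199→201: 2 bp
  201→210: 9 bp
  210→221: 11 bp
  221→239: 18 bp
  239→243: 4 bp
  243→7 (wrap): 250-243+7 = 14 bp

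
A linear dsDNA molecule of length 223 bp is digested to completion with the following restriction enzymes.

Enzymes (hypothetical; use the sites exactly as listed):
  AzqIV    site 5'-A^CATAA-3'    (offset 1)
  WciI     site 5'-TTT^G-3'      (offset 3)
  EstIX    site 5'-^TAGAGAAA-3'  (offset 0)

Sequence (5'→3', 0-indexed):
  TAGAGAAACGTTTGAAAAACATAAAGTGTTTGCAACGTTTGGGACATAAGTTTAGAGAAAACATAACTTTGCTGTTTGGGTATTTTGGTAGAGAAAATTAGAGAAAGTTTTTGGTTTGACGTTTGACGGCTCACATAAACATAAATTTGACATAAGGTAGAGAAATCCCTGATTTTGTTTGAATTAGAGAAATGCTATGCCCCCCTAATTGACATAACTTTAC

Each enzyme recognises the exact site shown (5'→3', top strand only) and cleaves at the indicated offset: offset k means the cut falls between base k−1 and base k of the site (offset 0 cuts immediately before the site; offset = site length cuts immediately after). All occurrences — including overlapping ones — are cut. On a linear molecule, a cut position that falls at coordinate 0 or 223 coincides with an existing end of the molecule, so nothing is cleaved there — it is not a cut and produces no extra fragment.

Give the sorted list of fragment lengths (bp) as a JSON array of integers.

[2,2,4,4,4,5,6,6,7,7,7,8,9,9,9,9,9,9,10,11,12,13,14,19,28]

Site scan:
  AzqIV (ACATAA, off=1): starts [18, 43, 60, 132, 138, 149, 211] → cuts [19, 44, 61, 133, 139, 150, 212]
  WciI (TTTG, off=3): starts [10, 28, 37, 67, 74, 83, 109, 114, 121, 145, 173, 177] → cuts [13, 31, 40, 70, 77, 86, 112, 117, 124, 148, 176, 180]
  EstIX (TAGAGAAA, off=0): starts [0, 52, 88, 98, 157, 184] → cuts [52, 88, 98, 157, 184] (position 0 is a terminus of the linear molecule — no cut)

All cut coordinates (distinct, sorted): [13, 19, 31, 40, 44, 52, 61, 70, 77, 86, 88, 98, 112, 117, 124, 133, 139, 148, 150, 157, 176, 180, 184, 212]

Fragment lengths:
  [0,13): 13 bp
  [13,19): 6 bp
  [19,31): 12 bp
  [31,40): 9 bp
  [40,44): 4 bp
  [44,52): 8 bp
  [52,61): 9 bp
  [61,70): 9 bp
  [70,77): 7 bp
  [77,86): 9 bp
  [86,88): 2 bp
  [88,98): 10 bp
  [98,112): 14 bp
  [112,117): 5 bp
  [117,124): 7 bp
  [124,133): 9 bp
  [133,139): 6 bp
  [139,148): 9 bp
  [148,150): 2 bp
  [150,157): 7 bp
  [157,176): 19 bp
  [176,180): 4 bp
  [180,184): 4 bp
  [184,212): 28 bp
  [212,223): 11 bp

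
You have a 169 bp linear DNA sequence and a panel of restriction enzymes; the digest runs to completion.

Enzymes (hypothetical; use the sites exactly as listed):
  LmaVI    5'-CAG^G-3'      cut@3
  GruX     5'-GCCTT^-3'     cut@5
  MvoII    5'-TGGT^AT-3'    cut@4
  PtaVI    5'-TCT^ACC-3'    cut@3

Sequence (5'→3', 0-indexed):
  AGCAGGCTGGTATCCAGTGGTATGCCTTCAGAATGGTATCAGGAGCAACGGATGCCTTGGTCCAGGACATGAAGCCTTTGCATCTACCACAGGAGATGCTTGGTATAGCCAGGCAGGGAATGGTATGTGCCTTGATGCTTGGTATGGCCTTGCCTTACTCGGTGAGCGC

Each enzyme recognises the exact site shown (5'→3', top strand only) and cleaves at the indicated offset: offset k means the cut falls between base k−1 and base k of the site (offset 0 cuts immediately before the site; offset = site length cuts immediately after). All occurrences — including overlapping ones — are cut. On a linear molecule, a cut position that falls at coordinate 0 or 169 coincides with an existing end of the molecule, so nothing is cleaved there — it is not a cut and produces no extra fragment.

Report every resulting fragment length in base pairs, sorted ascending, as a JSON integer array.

[4,5,5,5,6,7,7,7,7,8,8,8,9,9,10,10,12,13,13,16]

Site scan:
  LmaVI (CAGG, off=3): starts [2, 39, 62, 89, 109, 113] → cuts [5, 42, 65, 92, 112, 116]
  GruX (GCCTT, off=5): starts [23, 53, 73, 128, 146, 151] → cuts [28, 58, 78, 133, 151, 156]
  MvoII (TGGTAT, off=4): starts [7, 17, 33, 100, 120, 139] → cuts [11, 21, 37, 104, 124, 143]
  PtaVI (TCTACC, off=3): starts [82] → cuts [85]

All cut coordinates (distinct, sorted): [5, 11, 21, 28, 37, 42, 58, 65, 78, 85, 92, 104, 112, 116, 124, 133, 143, 151, 156]

Fragment lengths:
  [0,5): 5 bp
  [5,11): 6 bp
  [11,21): 10 bp
  [21,28): 7 bp
  [28,37): 9 bp
  [37,42): 5 bp
  [42,58): 16 bp
  [58,65): 7 bp
  [65,78): 13 bp
  [78,85): 7 bp
  [85,92): 7 bp
  [92,104): 12 bp
  [104,112): 8 bp
  [112,116): 4 bp
  [116,124): 8 bp
  [124,133): 9 bp
  [133,143): 10 bp
  [143,151): 8 bp
  [151,156): 5 bp
  [156,169): 13 bp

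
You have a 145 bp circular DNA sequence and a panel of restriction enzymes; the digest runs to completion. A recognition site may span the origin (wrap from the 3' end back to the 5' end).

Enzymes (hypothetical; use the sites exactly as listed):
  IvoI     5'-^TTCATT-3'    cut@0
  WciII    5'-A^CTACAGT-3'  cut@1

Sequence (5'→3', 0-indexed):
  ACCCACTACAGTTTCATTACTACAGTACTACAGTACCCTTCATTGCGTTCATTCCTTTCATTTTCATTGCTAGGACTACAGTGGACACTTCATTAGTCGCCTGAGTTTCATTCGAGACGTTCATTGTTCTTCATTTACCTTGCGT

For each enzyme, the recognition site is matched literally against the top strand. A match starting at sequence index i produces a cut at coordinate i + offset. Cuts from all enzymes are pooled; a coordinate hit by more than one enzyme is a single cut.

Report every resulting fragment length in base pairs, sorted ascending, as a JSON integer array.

[6,7,7,8,9,9,10,11,13,13,13,18,21]

Scan for sites:
  IvoI (TTCATT, off=0): starts [12, 38, 47, 56, 62, 88, 106, 119, 129] → cuts [12, 38, 47, 56, 62, 88, 106, 119, 129]
  WciII (ACTACAGT, off=1): starts [4, 18, 26, 74] → cuts [5, 19, 27, 75]

All cut coordinates (distinct, sorted): [5, 12, 19, 27, 38, 47, 56, 62, 75, 88, 106, 119, 129]

Fragment lengths:
  5→12: 7 bp
  12→19: 7 bp
  19→27: 8 bp
  27→38: 11 bp
  38→47: 9 bp
  47→56: 9 bp
  56→62: 6 bp
  62→75: 13 bp
  75→88: 13 bp
  88→106: 18 bp
  106→119: 13 bp
  119→129: 10 bp
  129→5 (wrap): 145-129+5 = 21 bp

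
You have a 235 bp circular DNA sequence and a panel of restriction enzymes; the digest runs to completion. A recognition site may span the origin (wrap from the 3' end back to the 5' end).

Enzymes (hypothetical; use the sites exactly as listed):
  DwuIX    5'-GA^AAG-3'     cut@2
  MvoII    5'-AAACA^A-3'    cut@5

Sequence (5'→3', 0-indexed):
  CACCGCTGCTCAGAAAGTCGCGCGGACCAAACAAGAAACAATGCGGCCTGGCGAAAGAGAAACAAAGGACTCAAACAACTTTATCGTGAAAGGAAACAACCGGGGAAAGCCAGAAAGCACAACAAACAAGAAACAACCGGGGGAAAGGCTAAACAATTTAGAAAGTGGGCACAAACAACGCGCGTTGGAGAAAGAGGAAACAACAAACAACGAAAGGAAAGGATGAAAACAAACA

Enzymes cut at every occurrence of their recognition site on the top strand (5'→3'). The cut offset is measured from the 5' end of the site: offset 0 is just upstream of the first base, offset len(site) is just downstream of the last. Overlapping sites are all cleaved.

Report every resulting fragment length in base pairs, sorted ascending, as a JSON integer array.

[4,5,7,7,7,7,8,8,9,9,10,11,11,12,13,13,14,14,14,15,18,19]

Site scan:
  DwuIX (GAAAG, off=2): starts [12, 52, 87, 104, 112, 142, 160, 189, 211, 216] → cuts [14, 54, 89, 106, 114, 144, 162, 191, 213, 218]
  MvoII (AAACAA, off=5): starts [28, 35, 59, 72, 93, 123, 130, 150, 172, 197, 204, 226] → cuts [33, 40, 64, 77, 98, 128, 135, 155, 177, 202, 209, 231]

All cut coordinates (distinct, sorted): [14, 33, 40, 54, 64, 77, 89, 98, 106, 114, 128, 135, 144, 155, 162, 177, 191, 202, 209, 213, 218, 231]

Fragments:
  14→33: 19 bp
  33→40: 7 bp
  40→54: 14 bp
  54→64: 10 bp
  64→77: 13 bp
  77→89: 12 bp
  89→98: 9 bp
  98→106: 8 bp
  106→114: 8 bp
  114→128: 14 bp
  128→135: 7 bp
  135→144: 9 bp
  144→155: 11 bp
  155→162: 7 bp
  162→177: 15 bp
  177→191: 14 bp
  191→202: 11 bp
  202→209: 7 bp
  209→213: 4 bp
  213→218: 5 bp
  218→231: 13 bp
  231→14 (wrap): 235-231+14 = 18 bp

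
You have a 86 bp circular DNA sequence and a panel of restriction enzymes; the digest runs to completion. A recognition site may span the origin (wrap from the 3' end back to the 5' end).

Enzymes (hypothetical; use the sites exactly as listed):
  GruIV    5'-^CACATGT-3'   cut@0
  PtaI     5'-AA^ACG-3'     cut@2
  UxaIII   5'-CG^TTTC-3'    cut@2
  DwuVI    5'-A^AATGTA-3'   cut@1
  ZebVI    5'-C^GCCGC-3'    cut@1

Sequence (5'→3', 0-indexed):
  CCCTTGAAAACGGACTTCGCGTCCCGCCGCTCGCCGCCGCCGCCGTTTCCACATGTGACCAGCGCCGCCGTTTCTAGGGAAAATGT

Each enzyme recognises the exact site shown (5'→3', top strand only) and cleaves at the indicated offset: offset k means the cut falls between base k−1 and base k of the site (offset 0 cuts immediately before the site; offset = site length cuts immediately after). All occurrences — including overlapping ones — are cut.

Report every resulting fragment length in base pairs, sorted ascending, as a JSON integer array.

[3,3,4,7,7,7,14,16,25]

Per-enzyme occurrences:
  GruIV CACATGT/0: at [49] ⇒ [49]
  PtaI AAACG/2: at [7] ⇒ [9]
  UxaIII CGTTTC/2: at [43, 68] ⇒ [45, 70]
  DwuVI (AAATGTA, off=1): no sites
  ZebVI CGCCGC/1: at [24, 31, 34, 37, 62] ⇒ [25, 32, 35, 38, 63]

Pooled cuts: [9, 25, 32, 35, 38, 45, 49, 63, 70]

Fragment lengths:
  9→25: 16 bp
  25→32: 7 bp
  32→35: 3 bp
  35→38: 3 bp
  38→45: 7 bp
  45→49: 4 bp
  49→63: 14 bp
  63→70: 7 bp
  70→9 (wrap): 86-70+9 = 25 bp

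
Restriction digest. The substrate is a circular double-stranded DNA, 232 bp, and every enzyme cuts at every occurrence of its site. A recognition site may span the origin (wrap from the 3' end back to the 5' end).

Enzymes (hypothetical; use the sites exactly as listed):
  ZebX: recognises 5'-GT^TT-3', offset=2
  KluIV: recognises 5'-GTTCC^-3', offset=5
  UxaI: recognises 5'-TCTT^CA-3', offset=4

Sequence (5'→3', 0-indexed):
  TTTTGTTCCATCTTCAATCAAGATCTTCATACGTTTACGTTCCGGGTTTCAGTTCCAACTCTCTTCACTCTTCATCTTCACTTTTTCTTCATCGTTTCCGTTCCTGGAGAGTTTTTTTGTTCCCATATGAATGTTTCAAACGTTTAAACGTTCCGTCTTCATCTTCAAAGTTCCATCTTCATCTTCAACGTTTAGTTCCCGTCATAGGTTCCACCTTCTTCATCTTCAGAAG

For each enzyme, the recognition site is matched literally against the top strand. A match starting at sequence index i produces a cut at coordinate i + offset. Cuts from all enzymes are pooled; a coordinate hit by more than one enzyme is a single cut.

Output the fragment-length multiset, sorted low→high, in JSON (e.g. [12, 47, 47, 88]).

Site scan:
  ZebX GTTT/2: at [32, 45, 93, 110, 132, 141, 189, 231] ⇒ [1, 34, 47, 95, 112, 134, 143, 191]
  KluIV GTTCC/5: at [4, 38, 51, 99, 118, 149, 169, 194, 207] ⇒ [9, 43, 56, 104, 123, 154, 174, 199, 212]
  UxaI TCTTCA/4: at [10, 23, 61, 68, 74, 85, 155, 161, 175, 181, 216, 222] ⇒ [14, 27, 65, 72, 78, 89, 159, 165, 179, 185, 220, 226]

Pooled cuts: [1, 9, 14, 27, 34, 43, 47, 56, 65, 72, 78, 89, 95, 104, 112, 123, 134, 143, 154, 159, 165, 174, 179, 185, 191, 199, 212, 220, 226]

Fragments:
  1→9: 8 bp
  9→14: 5 bp
  14→27: 13 bp
  27→34: 7 bp
  34→43: 9 bp
  43→47: 4 bp
  47→56: 9 bp
  56→65: 9 bp
  65→72: 7 bp
  72→78: 6 bp
  78→89: 11 bp
  89→95: 6 bp
  95→104: 9 bp
  104→112: 8 bp
  112→123: 11 bp
  123→134: 11 bp
  134→143: 9 bp
  143→154: 11 bp
  154→159: 5 bp
  159→165: 6 bp
  165→174: 9 bp
  174→179: 5 bp
  179→185: 6 bp
  185→191: 6 bp
  191→199: 8 bp
  199→212: 13 bp
  212→220: 8 bp
  220→226: 6 bp
  226→1 (wrap): 232-226+1 = 7 bp

[4,5,5,5,6,6,6,6,6,6,7,7,7,8,8,8,8,9,9,9,9,9,9,11,11,11,11,13,13]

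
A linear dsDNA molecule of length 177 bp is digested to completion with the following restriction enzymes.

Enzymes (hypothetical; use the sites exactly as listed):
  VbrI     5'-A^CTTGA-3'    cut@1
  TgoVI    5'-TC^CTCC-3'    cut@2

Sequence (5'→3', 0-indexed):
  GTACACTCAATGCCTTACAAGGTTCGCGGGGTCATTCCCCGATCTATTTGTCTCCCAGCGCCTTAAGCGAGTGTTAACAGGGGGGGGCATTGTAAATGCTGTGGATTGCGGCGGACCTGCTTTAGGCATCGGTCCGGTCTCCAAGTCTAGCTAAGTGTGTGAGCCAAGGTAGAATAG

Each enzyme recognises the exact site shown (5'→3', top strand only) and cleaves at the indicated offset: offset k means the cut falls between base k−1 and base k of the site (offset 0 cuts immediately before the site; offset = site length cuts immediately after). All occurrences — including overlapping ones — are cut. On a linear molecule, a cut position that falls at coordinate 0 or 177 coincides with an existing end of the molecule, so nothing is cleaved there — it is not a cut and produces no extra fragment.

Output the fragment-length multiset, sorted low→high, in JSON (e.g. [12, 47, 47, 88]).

[177]

Site scan:
  VbrI (ACTTGA, off=1): no sites
  TgoVI (TCCTCC, off=2): no sites

Pooled cuts: ∅

Fragments:
  no cuts → one linear fragment of 177 bp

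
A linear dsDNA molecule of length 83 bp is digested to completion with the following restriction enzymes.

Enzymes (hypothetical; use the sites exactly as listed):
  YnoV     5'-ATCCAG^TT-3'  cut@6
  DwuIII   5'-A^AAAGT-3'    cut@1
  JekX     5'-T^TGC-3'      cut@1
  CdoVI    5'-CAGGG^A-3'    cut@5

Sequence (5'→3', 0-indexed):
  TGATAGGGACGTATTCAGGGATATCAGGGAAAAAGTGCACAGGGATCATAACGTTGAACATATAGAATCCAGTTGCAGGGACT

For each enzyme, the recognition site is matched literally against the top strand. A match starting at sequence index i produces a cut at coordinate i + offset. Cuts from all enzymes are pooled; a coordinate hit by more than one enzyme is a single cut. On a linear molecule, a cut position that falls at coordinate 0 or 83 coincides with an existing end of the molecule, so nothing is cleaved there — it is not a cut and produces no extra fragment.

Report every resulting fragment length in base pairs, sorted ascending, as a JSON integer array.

Per-enzyme occurrences:
  YnoV ATCCAGTT/6: at [66] ⇒ [72]
  DwuIII AAAAGT/1: at [30] ⇒ [31]
  JekX TTGC/1: at [72] ⇒ [73]
  CdoVI CAGGGA/5: at [15, 24, 39, 75] ⇒ [20, 29, 44, 80]

Pooled cuts: [20, 29, 31, 44, 72, 73, 80]

Fragment lengths:
  [0,20): 20 bp
  [20,29): 9 bp
  [29,31): 2 bp
  [31,44): 13 bp
  [44,72): 28 bp
  [72,73): 1 bp
  [73,80): 7 bp
  [80,83): 3 bp

[1,2,3,7,9,13,20,28]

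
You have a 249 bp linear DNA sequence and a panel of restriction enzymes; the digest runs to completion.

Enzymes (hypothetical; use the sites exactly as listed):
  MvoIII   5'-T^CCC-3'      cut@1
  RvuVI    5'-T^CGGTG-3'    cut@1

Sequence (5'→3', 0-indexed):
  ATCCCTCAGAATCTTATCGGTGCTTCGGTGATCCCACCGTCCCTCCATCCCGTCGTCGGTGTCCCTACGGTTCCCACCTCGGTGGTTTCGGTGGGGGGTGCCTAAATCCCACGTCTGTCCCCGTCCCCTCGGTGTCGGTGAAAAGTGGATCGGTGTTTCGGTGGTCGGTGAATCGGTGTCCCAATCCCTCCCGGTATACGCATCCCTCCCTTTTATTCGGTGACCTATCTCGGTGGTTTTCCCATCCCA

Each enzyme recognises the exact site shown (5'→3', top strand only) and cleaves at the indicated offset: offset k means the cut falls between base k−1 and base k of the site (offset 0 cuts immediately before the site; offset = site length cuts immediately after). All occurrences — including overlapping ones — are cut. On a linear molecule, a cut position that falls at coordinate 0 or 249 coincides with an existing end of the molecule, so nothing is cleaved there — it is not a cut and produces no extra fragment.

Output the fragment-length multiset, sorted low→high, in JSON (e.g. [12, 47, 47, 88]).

Per-enzyme occurrences:
  MvoIII (TCCC, off=1): starts [1, 31, 39, 47, 61, 71, 106, 117, 123, 178, 184, 188, 202, 206, 239, 244] → cuts [2, 32, 40, 48, 62, 72, 107, 118, 124, 179, 185, 189, 203, 207, 240, 245]
  RvuVI (TCGGTG, off=1): starts [16, 24, 55, 78, 87, 128, 134, 149, 157, 164, 172, 216, 229] → cuts [17, 25, 56, 79, 88, 129, 135, 150, 158, 165, 173, 217, 230]

Pooled cuts: [2, 17, 25, 32, 40, 48, 56, 62, 72, 79, 88, 107, 118, 124, 129, 135, 150, 158, 165, 173, 179, 185, 189, 203, 207, 217, 230, 240, 245]

Fragments:
  [0,2): 2 bp
  [2,17): 15 bp
  [17,25): 8 bp
  [25,32): 7 bp
  [32,40): 8 bp
  [40,48): 8 bp
  [48,56): 8 bp
  [56,62): 6 bp
  [62,72): 10 bp
  [72,79): 7 bp
  [79,88): 9 bp
  [88,107): 19 bp
  [107,118): 11 bp
  [118,124): 6 bp
  [124,129): 5 bp
  [129,135): 6 bp
  [135,150): 15 bp
  [150,158): 8 bp
  [158,165): 7 bp
  [165,173): 8 bp
  [173,179): 6 bp
  [179,185): 6 bp
  [185,189): 4 bp
  [189,203): 14 bp
  [203,207): 4 bp
  [207,217): 10 bp
  [217,230): 13 bp
  [230,240): 10 bp
  [240,245): 5 bp
  [245,249): 4 bp

[2,4,4,4,5,5,6,6,6,6,6,7,7,7,8,8,8,8,8,8,9,10,10,10,11,13,14,15,15,19]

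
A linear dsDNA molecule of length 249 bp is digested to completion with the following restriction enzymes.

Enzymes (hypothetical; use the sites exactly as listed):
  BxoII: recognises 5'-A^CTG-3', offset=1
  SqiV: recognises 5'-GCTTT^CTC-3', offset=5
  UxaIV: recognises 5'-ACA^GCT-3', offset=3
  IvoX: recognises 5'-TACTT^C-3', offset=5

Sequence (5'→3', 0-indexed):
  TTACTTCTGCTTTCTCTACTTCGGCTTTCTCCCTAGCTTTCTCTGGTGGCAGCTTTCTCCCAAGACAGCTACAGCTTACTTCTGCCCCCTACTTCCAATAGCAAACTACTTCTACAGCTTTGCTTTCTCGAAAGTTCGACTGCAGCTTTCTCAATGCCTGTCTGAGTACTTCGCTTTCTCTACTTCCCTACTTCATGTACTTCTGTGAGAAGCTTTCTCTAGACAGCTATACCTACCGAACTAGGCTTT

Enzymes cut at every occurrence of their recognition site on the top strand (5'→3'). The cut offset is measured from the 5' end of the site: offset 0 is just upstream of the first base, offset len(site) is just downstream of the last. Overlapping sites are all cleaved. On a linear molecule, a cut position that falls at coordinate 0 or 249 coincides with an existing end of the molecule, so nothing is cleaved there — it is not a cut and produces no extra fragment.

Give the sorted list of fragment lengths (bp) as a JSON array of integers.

[5,6,6,6,7,7,8,8,8,8,9,9,10,10,11,12,13,13,14,16,17,22,24]

Per-enzyme occurrences:
  BxoII ACTG/1: at [138] ⇒ [139]
  SqiV GCTTTCTC/5: at [8, 23, 35, 51, 121, 144, 172, 211] ⇒ [13, 28, 40, 56, 126, 149, 177, 216]
  UxaIV ACAGCT/3: at [64, 70, 113, 222] ⇒ [67, 73, 116, 225]
  IvoX TACTTC/5: at [1, 16, 76, 89, 106, 166, 180, 188, 197] ⇒ [6, 21, 81, 94, 111, 171, 185, 193, 202]

Pooled cuts: [6, 13, 21, 28, 40, 56, 67, 73, 81, 94, 111, 116, 126, 139, 149, 171, 177, 185, 193, 202, 216, 225]

Fragment lengths:
  [0,6): 6 bp
  [6,13): 7 bp
  [13,21): 8 bp
  [21,28): 7 bp
  [28,40): 12 bp
  [40,56): 16 bp
  [56,67): 11 bp
  [67,73): 6 bp
  [73,81): 8 bp
  [81,94): 13 bp
  [94,111): 17 bp
  [111,116): 5 bp
  [116,126): 10 bp
  [126,139): 13 bp
  [139,149): 10 bp
  [149,171): 22 bp
  [171,177): 6 bp
  [177,185): 8 bp
  [185,193): 8 bp
  [193,202): 9 bp
  [202,216): 14 bp
  [216,225): 9 bp
  [225,249): 24 bp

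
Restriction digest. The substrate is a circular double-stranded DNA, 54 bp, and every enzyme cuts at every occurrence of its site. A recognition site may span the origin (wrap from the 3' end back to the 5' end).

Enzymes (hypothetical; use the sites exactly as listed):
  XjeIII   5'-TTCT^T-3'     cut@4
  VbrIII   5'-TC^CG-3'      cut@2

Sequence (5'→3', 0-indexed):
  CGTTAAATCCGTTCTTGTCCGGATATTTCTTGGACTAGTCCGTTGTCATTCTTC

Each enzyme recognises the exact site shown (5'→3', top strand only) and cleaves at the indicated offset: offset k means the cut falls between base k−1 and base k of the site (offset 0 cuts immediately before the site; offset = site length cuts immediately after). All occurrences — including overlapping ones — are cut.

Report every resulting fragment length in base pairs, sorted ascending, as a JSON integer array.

[2,4,6,9,10,11,12]

Scan for sites:
  XjeIII TTCTT/4: at [11, 26, 48] ⇒ [15, 30, 52]
  VbrIII TCCG/2: at [7, 17, 38, 52] ⇒ [0, 9, 19, 40]

Pooled cuts: [0, 9, 15, 19, 30, 40, 52]

Fragment lengths:
  0→9: 9 bp
  9→15: 6 bp
  15→19: 4 bp
  19→30: 11 bp
  30→40: 10 bp
  40→52: 12 bp
  52→0 (wrap): 54-52+0 = 2 bp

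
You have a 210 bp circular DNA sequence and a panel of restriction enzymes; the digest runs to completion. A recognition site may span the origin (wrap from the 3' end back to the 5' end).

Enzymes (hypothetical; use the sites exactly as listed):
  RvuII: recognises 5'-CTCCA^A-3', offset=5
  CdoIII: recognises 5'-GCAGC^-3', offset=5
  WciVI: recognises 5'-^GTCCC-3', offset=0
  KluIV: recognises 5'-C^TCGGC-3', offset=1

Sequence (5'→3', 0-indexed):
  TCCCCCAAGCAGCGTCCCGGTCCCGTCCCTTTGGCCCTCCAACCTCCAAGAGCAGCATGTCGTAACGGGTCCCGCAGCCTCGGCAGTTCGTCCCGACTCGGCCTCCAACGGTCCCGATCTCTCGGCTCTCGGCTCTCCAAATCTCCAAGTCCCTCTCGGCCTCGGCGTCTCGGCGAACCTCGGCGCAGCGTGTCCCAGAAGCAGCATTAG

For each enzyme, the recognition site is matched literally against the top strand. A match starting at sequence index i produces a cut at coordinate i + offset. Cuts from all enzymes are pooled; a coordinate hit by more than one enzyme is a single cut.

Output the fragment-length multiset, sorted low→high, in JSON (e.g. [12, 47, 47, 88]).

[1,1,2,3,4,5,6,6,7,7,7,8,8,8,8,10,10,10,10,10,11,11,12,14,14,17]

Site scan:
  RvuII (CTCCAA, off=5): starts [36, 43, 102, 134, 142] → cuts [41, 48, 107, 139, 147]
  CdoIII (GCAGC, off=5): starts [8, 51, 73, 184, 200] → cuts [13, 56, 78, 189, 205]
  WciVI (GTCCC, off=0): starts [13, 19, 24, 68, 89, 110, 148, 191, 209] → cuts [13, 19, 24, 68, 89, 110, 148, 191, 209]
  KluIV (CTCGGC, off=1): starts [78, 96, 120, 127, 154, 160, 168, 178] → cuts [79, 97, 121, 128, 155, 161, 169, 179]

Pooled cuts: [13, 19, 24, 41, 48, 56, 68, 78, 79, 89, 97, 107, 110, 121, 128, 139, 147, 148, 155, 161, 169, 179, 189, 191, 205, 209]

Fragment lengths:
  13→19: 6 bp
  19→24: 5 bp
  24→41: 17 bp
  41→48: 7 bp
  48→56: 8 bp
  56→68: 12 bp
  68→78: 10 bp
  78→79: 1 bp
  79→89: 10 bp
  89→97: 8 bp
  97→107: 10 bp
  107→110: 3 bp
  110→121: 11 bp
  121→128: 7 bp
  128→139: 11 bp
  139→147: 8 bp
  147→148: 1 bp
  148→155: 7 bp
  155→161: 6 bp
  161→169: 8 bp
  169→179: 10 bp
  179→189: 10 bp
  189→191: 2 bp
  191→205: 14 bp
  205→209: 4 bp
  209→13 (wrap): 210-209+13 = 14 bp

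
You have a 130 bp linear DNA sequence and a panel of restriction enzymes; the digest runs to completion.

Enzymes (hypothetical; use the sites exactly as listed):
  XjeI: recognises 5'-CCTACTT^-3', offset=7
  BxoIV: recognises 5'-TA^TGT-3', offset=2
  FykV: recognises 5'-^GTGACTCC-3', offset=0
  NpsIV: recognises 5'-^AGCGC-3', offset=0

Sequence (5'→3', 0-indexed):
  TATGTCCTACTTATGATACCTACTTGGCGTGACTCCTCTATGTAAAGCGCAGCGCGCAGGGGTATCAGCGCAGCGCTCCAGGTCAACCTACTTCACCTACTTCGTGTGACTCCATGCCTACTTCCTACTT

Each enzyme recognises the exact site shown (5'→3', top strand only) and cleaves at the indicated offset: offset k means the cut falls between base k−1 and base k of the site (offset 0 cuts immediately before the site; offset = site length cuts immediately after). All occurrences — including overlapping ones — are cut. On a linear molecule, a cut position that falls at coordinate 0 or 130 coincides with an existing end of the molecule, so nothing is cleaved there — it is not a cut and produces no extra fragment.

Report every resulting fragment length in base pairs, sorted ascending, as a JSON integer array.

Site scan:
  XjeI (CCTACTT, off=7): starts [5, 18, 86, 95, 116, 123] → cuts [12, 25, 93, 102, 123] (position 130 is a terminus of the linear molecule — no cut)
  BxoIV (TATGT, off=2): starts [0, 38] → cuts [2, 40]
  FykV (GTGACTCC, off=0): starts [28, 105] → cuts [28, 105]
  NpsIV (AGCGC, off=0): starts [45, 50, 66, 71] → cuts [45, 50, 66, 71]

Pooled cuts: [2, 12, 25, 28, 40, 45, 50, 66, 71, 93, 102, 105, 123]

Fragment lengths:
  [0,2): 2 bp
  [2,12): 10 bp
  [12,25): 13 bp
  [25,28): 3 bp
  [28,40): 12 bp
  [40,45): 5 bp
  [45,50): 5 bp
  [50,66): 16 bp
  [66,71): 5 bp
  [71,93): 22 bp
  [93,102): 9 bp
  [102,105): 3 bp
  [105,123): 18 bp
  [123,130): 7 bp

[2,3,3,5,5,5,7,9,10,12,13,16,18,22]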